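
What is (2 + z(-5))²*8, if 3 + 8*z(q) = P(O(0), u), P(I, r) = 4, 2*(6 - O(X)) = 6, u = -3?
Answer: 289/8 ≈ 36.125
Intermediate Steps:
O(X) = 3 (O(X) = 6 - ½*6 = 6 - 3 = 3)
z(q) = ⅛ (z(q) = -3/8 + (⅛)*4 = -3/8 + ½ = ⅛)
(2 + z(-5))²*8 = (2 + ⅛)²*8 = (17/8)²*8 = (289/64)*8 = 289/8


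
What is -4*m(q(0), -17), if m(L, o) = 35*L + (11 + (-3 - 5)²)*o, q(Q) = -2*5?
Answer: 6500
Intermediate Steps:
q(Q) = -10
m(L, o) = 35*L + 75*o (m(L, o) = 35*L + (11 + (-8)²)*o = 35*L + (11 + 64)*o = 35*L + 75*o)
-4*m(q(0), -17) = -4*(35*(-10) + 75*(-17)) = -4*(-350 - 1275) = -4*(-1625) = 6500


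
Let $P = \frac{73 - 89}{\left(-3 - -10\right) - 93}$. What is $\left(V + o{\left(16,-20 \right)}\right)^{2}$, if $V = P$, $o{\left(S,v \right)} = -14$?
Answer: $\frac{352836}{1849} \approx 190.83$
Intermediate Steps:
$P = \frac{8}{43}$ ($P = - \frac{16}{\left(-3 + 10\right) - 93} = - \frac{16}{7 - 93} = - \frac{16}{-86} = \left(-16\right) \left(- \frac{1}{86}\right) = \frac{8}{43} \approx 0.18605$)
$V = \frac{8}{43} \approx 0.18605$
$\left(V + o{\left(16,-20 \right)}\right)^{2} = \left(\frac{8}{43} - 14\right)^{2} = \left(- \frac{594}{43}\right)^{2} = \frac{352836}{1849}$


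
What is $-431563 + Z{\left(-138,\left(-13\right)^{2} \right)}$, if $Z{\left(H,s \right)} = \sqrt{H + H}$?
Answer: $-431563 + 2 i \sqrt{69} \approx -4.3156 \cdot 10^{5} + 16.613 i$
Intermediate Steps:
$Z{\left(H,s \right)} = \sqrt{2} \sqrt{H}$ ($Z{\left(H,s \right)} = \sqrt{2 H} = \sqrt{2} \sqrt{H}$)
$-431563 + Z{\left(-138,\left(-13\right)^{2} \right)} = -431563 + \sqrt{2} \sqrt{-138} = -431563 + \sqrt{2} i \sqrt{138} = -431563 + 2 i \sqrt{69}$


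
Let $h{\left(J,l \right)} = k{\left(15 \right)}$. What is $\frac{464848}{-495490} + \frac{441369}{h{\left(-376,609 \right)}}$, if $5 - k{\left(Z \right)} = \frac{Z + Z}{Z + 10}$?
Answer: $\frac{546730398469}{4707155} \approx 1.1615 \cdot 10^{5}$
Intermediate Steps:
$k{\left(Z \right)} = 5 - \frac{2 Z}{10 + Z}$ ($k{\left(Z \right)} = 5 - \frac{Z + Z}{Z + 10} = 5 - \frac{2 Z}{10 + Z}$)
$h{\left(J,l \right)} = \frac{19}{5}$ ($h{\left(J,l \right)} = \frac{50 + 3 \cdot 15}{10 + 15} = \frac{50 + 45}{25} = \frac{1}{25} \cdot 95 = \frac{19}{5}$)
$\frac{464848}{-495490} + \frac{441369}{h{\left(-376,609 \right)}} = \frac{464848}{-495490} + \frac{441369}{\frac{19}{5}} = 464848 \left(- \frac{1}{495490}\right) + 441369 \cdot \frac{5}{19} = - \frac{232424}{247745} + \frac{2206845}{19} = \frac{546730398469}{4707155}$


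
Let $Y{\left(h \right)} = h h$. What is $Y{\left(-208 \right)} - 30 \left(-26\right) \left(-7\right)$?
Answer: $37804$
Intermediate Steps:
$Y{\left(h \right)} = h^{2}$
$Y{\left(-208 \right)} - 30 \left(-26\right) \left(-7\right) = \left(-208\right)^{2} - 30 \left(-26\right) \left(-7\right) = 43264 - \left(-780\right) \left(-7\right) = 43264 - 5460 = 37804$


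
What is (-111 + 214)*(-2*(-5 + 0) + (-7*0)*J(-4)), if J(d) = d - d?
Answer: 1030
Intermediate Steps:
J(d) = 0
(-111 + 214)*(-2*(-5 + 0) + (-7*0)*J(-4)) = (-111 + 214)*(-2*(-5 + 0) - 7*0*0) = 103*(-2*(-5) + 0*0) = 103*(10 + 0) = 103*10 = 1030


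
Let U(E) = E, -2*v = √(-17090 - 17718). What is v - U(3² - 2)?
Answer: -7 - I*√8702 ≈ -7.0 - 93.285*I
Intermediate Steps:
v = -I*√8702 (v = -√(-17090 - 17718)/2 = -I*√8702 ≈ -93.285*I)
v - U(3² - 2) = -I*√8702 - (3² - 2) = -I*√8702 - (9 - 2) = -I*√8702 - 1*7 = -I*√8702 - 7 = -7 - I*√8702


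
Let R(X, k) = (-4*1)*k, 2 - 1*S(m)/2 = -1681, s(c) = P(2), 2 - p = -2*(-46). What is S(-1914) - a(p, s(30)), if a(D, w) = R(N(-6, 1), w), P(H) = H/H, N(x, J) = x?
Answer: 3370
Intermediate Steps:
p = -90 (p = 2 - (-2)*(-46) = 2 - 1*92 = 2 - 92 = -90)
P(H) = 1
s(c) = 1
S(m) = 3366 (S(m) = 4 - 2*(-1681) = 4 + 3362 = 3366)
R(X, k) = -4*k
a(D, w) = -4*w
S(-1914) - a(p, s(30)) = 3366 - (-4) = 3366 - 1*(-4) = 3366 + 4 = 3370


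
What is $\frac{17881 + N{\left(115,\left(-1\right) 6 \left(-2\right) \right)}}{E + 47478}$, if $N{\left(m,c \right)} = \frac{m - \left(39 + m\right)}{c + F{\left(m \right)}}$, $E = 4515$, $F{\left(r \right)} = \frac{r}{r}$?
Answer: $\frac{17878}{51993} \approx 0.34385$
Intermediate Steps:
$F{\left(r \right)} = 1$
$N{\left(m,c \right)} = - \frac{39}{1 + c}$ ($N{\left(m,c \right)} = \frac{m - \left(39 + m\right)}{c + 1} = - \frac{39}{1 + c}$)
$\frac{17881 + N{\left(115,\left(-1\right) 6 \left(-2\right) \right)}}{E + 47478} = \frac{17881 - \frac{39}{1 + \left(-1\right) 6 \left(-2\right)}}{4515 + 47478} = \frac{17881 - \frac{39}{1 - -12}}{51993} = \left(17881 - \frac{39}{1 + 12}\right) \frac{1}{51993} = \left(17881 - \frac{39}{13}\right) \frac{1}{51993} = \left(17881 - 3\right) \frac{1}{51993} = 17878 \cdot \frac{1}{51993} = \frac{17878}{51993}$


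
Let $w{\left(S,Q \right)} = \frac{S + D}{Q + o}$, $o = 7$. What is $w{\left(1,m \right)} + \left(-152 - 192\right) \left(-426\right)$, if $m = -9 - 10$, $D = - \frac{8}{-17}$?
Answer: $\frac{29894951}{204} \approx 1.4654 \cdot 10^{5}$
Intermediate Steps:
$D = \frac{8}{17}$ ($D = \left(-8\right) \left(- \frac{1}{17}\right) = \frac{8}{17} \approx 0.47059$)
$m = -19$ ($m = -9 - 10 = -19$)
$w{\left(S,Q \right)} = \frac{\frac{8}{17} + S}{7 + Q}$ ($w{\left(S,Q \right)} = \frac{S + \frac{8}{17}}{Q + 7} = \frac{\frac{8}{17} + S}{7 + Q}$)
$w{\left(1,m \right)} + \left(-152 - 192\right) \left(-426\right) = \frac{\frac{8}{17} + 1}{7 - 19} + \left(-152 - 192\right) \left(-426\right) = \frac{1}{-12} \cdot \frac{25}{17} + \left(-152 - 192\right) \left(-426\right) = \left(- \frac{1}{12}\right) \frac{25}{17} - -146544 = - \frac{25}{204} + 146544 = \frac{29894951}{204}$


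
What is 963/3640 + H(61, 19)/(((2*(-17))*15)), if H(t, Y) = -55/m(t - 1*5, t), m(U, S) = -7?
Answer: 46253/185640 ≈ 0.24915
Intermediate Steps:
H(t, Y) = 55/7 (H(t, Y) = -55/(-7) = -55*(-⅐) = 55/7)
963/3640 + H(61, 19)/(((2*(-17))*15)) = 963/3640 + 55/(7*(((2*(-17))*15))) = 963*(1/3640) + 55/(7*((-34*15))) = 963/3640 + (55/7)/(-510) = 963/3640 + (55/7)*(-1/510) = 963/3640 - 11/714 = 46253/185640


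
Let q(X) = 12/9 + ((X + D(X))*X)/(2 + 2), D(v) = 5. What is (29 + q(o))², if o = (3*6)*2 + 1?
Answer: 6315169/36 ≈ 1.7542e+5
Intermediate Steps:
o = 37 (o = 18*2 + 1 = 36 + 1 = 37)
q(X) = 4/3 + X*(5 + X)/4 (q(X) = 12/9 + ((X + 5)*X)/(2 + 2) = 12*(⅑) + ((5 + X)*X)/4 = 4/3 + (X*(5 + X))*(¼) = 4/3 + X*(5 + X)/4)
(29 + q(o))² = (29 + (4/3 + (¼)*37² + (5/4)*37))² = (29 + (4/3 + (¼)*1369 + 185/4))² = (29 + (4/3 + 1369/4 + 185/4))² = (29 + 2339/6)² = (2513/6)² = 6315169/36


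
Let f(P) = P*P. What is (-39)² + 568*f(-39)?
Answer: 865449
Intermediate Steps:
f(P) = P²
(-39)² + 568*f(-39) = (-39)² + 568*(-39)² = 1521 + 568*1521 = 1521 + 863928 = 865449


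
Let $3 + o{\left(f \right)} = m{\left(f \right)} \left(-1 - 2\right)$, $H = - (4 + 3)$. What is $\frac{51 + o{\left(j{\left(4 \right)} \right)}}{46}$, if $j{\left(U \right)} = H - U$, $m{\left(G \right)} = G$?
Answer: $\frac{81}{46} \approx 1.7609$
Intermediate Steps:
$H = -7$ ($H = \left(-1\right) 7 = -7$)
$j{\left(U \right)} = -7 - U$
$o{\left(f \right)} = -3 - 3 f$ ($o{\left(f \right)} = -3 + f \left(-1 - 2\right) = -3 + f \left(-3\right) = -3 - 3 f$)
$\frac{51 + o{\left(j{\left(4 \right)} \right)}}{46} = \frac{51 - \left(3 + 3 \left(-7 - 4\right)\right)}{46} = \left(51 - \left(3 + 3 \left(-7 - 4\right)\right)\right) \frac{1}{46} = \left(51 - -30\right) \frac{1}{46} = \left(51 + \left(-3 + 33\right)\right) \frac{1}{46} = \left(51 + 30\right) \frac{1}{46} = 81 \cdot \frac{1}{46} = \frac{81}{46}$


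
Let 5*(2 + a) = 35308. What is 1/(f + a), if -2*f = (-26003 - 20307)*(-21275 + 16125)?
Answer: -5/596205952 ≈ -8.3864e-9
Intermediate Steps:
a = 35298/5 (a = -2 + (⅕)*35308 = -2 + 35308/5 = 35298/5 ≈ 7059.6)
f = -119248250 (f = -(-26003 - 20307)*(-21275 + 16125)/2 = -(-23155)*(-5150) = -½*238496500 = -119248250)
1/(f + a) = 1/(-119248250 + 35298/5) = 1/(-596205952/5) = -5/596205952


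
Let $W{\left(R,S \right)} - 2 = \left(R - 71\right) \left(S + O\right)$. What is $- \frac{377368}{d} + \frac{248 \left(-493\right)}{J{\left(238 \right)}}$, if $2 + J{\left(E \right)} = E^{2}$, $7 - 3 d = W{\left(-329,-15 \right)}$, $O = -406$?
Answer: $\frac{21767994244}{4769114795} \approx 4.5644$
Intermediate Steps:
$W{\left(R,S \right)} = 2 + \left(-406 + S\right) \left(-71 + R\right)$ ($W{\left(R,S \right)} = 2 + \left(R - 71\right) \left(S - 406\right) = 2 + \left(-71 + R\right) \left(-406 + S\right) = 2 + \left(-406 + S\right) \left(-71 + R\right)$)
$d = - \frac{168395}{3}$ ($d = \frac{7}{3} - \frac{28828 - -133574 - -1065 - -4935}{3} = \frac{7}{3} - \frac{28828 + 133574 + 1065 + 4935}{3} = \frac{7}{3} - 56134 = - \frac{168395}{3} \approx -56132.0$)
$J{\left(E \right)} = -2 + E^{2}$
$- \frac{377368}{d} + \frac{248 \left(-493\right)}{J{\left(238 \right)}} = - \frac{377368}{- \frac{168395}{3}} + \frac{248 \left(-493\right)}{-2 + 238^{2}} = \left(-377368\right) \left(- \frac{3}{168395}\right) - \frac{122264}{-2 + 56644} = \frac{1132104}{168395} - \frac{122264}{56642} = \frac{1132104}{168395} - \frac{61132}{28321} = \frac{21767994244}{4769114795}$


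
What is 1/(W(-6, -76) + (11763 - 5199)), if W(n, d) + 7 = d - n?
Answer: 1/6487 ≈ 0.00015415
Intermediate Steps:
W(n, d) = -7 + d - n (W(n, d) = -7 + (d - n) = -7 + d - n)
1/(W(-6, -76) + (11763 - 5199)) = 1/((-7 - 76 - 1*(-6)) + (11763 - 5199)) = 1/((-7 - 76 + 6) + 6564) = 1/(-77 + 6564) = 1/6487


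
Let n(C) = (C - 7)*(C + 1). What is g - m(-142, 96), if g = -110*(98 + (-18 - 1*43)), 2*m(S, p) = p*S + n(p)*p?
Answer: -411638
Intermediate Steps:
n(C) = (1 + C)*(-7 + C) (n(C) = (-7 + C)*(1 + C) = (1 + C)*(-7 + C))
m(S, p) = S*p/2 + p*(-7 + p² - 6*p)/2 (m(S, p) = (p*S + (-7 + p² - 6*p)*p)/2 = (S*p + p*(-7 + p² - 6*p))/2 = S*p/2 + p*(-7 + p² - 6*p)/2)
g = -4070 (g = -110*(98 + (-18 - 43)) = -110*(98 - 61) = -110*37 = -4070)
g - m(-142, 96) = -4070 - 96*(-7 - 142 + 96² - 6*96)/2 = -4070 - 96*(-7 - 142 + 9216 - 576)/2 = -4070 - 96*8491/2 = -4070 - 1*407568 = -4070 - 407568 = -411638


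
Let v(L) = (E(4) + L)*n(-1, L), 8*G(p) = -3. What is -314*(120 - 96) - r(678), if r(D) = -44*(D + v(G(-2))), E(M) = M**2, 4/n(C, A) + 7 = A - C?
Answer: 1115096/51 ≈ 21865.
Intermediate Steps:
n(C, A) = 4/(-7 + A - C) (n(C, A) = 4/(-7 + (A - C)) = 4/(-7 + A - C))
G(p) = -3/8 (G(p) = (1/8)*(-3) = -3/8)
v(L) = 4*(16 + L)/(-6 + L) (v(L) = (4**2 + L)*(4/(-7 + L - 1*(-1))) = (16 + L)*(4/(-7 + L + 1)) = (16 + L)*(4/(-6 + L)) = 4*(16 + L)/(-6 + L))
r(D) = 22000/51 - 44*D (r(D) = -44*(D + 4*(16 - 3/8)/(-6 - 3/8)) = -44*(D + 4*(125/8)/(-51/8)) = -44*(D + 4*(-8/51)*(125/8)) = -44*(D - 500/51) = -44*(-500/51 + D) = 22000/51 - 44*D)
-314*(120 - 96) - r(678) = -314*(120 - 96) - (22000/51 - 44*678) = -314*24 - (22000/51 - 29832) = -7536 - 1*(-1499432/51) = -7536 + 1499432/51 = 1115096/51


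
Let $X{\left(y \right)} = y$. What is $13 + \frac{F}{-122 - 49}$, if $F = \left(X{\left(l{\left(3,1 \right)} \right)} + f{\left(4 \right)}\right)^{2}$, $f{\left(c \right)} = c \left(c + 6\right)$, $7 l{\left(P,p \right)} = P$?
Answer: $\frac{28838}{8379} \approx 3.4417$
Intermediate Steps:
$l{\left(P,p \right)} = \frac{P}{7}$
$f{\left(c \right)} = c \left(6 + c\right)$
$F = \frac{80089}{49}$ ($F = \left(\frac{1}{7} \cdot 3 + 4 \left(6 + 4\right)\right)^{2} = \left(\frac{3}{7} + 4 \cdot 10\right)^{2} = \left(\frac{3}{7} + 40\right)^{2} = \left(\frac{283}{7}\right)^{2} = \frac{80089}{49} \approx 1634.5$)
$13 + \frac{F}{-122 - 49} = 13 + \frac{80089}{49 \left(-122 - 49\right)} = 13 + \frac{80089}{49 \left(-171\right)} = 13 + \frac{80089}{49} \left(- \frac{1}{171}\right) = 13 - \frac{80089}{8379} = \frac{28838}{8379}$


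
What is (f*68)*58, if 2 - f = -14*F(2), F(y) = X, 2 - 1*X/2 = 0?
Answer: 228752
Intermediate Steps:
X = 4 (X = 4 - 2*0 = 4 + 0 = 4)
F(y) = 4
f = 58 (f = 2 - (-14)*4 = 2 - 1*(-56) = 2 + 56 = 58)
(f*68)*58 = (58*68)*58 = 3944*58 = 228752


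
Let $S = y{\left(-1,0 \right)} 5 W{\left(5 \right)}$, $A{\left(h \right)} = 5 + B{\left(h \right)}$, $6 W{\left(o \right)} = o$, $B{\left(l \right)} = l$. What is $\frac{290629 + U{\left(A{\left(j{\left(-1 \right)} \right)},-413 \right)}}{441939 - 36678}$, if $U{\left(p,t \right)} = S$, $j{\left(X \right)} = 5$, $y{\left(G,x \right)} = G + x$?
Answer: $\frac{1743749}{2431566} \approx 0.71713$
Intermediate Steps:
$W{\left(o \right)} = \frac{o}{6}$
$A{\left(h \right)} = 5 + h$
$S = - \frac{25}{6}$ ($S = \left(-1 + 0\right) 5 \cdot \frac{1}{6} \cdot 5 = \left(-1\right) 5 \cdot \frac{5}{6} = \left(-5\right) \frac{5}{6} = - \frac{25}{6} \approx -4.1667$)
$U{\left(p,t \right)} = - \frac{25}{6}$
$\frac{290629 + U{\left(A{\left(j{\left(-1 \right)} \right)},-413 \right)}}{441939 - 36678} = \frac{290629 - \frac{25}{6}}{441939 - 36678} = \frac{1743749}{6 \cdot 405261} = \frac{1743749}{6} \cdot \frac{1}{405261} = \frac{1743749}{2431566}$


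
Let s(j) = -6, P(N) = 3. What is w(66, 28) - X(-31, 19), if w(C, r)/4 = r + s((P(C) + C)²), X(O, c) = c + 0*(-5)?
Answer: 69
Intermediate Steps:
X(O, c) = c (X(O, c) = c + 0 = c)
w(C, r) = -24 + 4*r (w(C, r) = 4*(r - 6) = 4*(-6 + r) = -24 + 4*r)
w(66, 28) - X(-31, 19) = (-24 + 4*28) - 1*19 = (-24 + 112) - 19 = 88 - 19 = 69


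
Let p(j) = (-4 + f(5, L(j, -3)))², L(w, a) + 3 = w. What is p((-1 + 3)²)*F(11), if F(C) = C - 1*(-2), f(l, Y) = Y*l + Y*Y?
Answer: 52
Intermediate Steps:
L(w, a) = -3 + w
f(l, Y) = Y² + Y*l (f(l, Y) = Y*l + Y² = Y² + Y*l)
F(C) = 2 + C (F(C) = C + 2 = 2 + C)
p(j) = (-4 + (-3 + j)*(2 + j))² (p(j) = (-4 + (-3 + j)*((-3 + j) + 5))² = (-4 + (-3 + j)*(2 + j))²)
p((-1 + 3)²)*F(11) = (-10 + ((-1 + 3)²)² - (-1 + 3)²)²*(2 + 11) = (-10 + (2²)² - 1*2²)²*13 = (-10 + 4² - 1*4)²*13 = (-10 + 16 - 4)²*13 = 2²*13 = 4*13 = 52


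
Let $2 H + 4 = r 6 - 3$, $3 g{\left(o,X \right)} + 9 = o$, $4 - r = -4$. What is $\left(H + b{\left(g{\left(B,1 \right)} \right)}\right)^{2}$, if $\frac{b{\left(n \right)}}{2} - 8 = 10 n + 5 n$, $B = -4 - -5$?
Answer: $\frac{7569}{4} \approx 1892.3$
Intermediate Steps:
$B = 1$ ($B = -4 + 5 = 1$)
$r = 8$ ($r = 4 - -4 = 4 + 4 = 8$)
$g{\left(o,X \right)} = -3 + \frac{o}{3}$
$H = \frac{41}{2}$ ($H = -2 + \frac{8 \cdot 6 - 3}{2} = -2 + \frac{48 - 3}{2} = -2 + \frac{1}{2} \cdot 45 = -2 + \frac{45}{2} = \frac{41}{2} \approx 20.5$)
$b{\left(n \right)} = 16 + 30 n$ ($b{\left(n \right)} = 16 + 2 \left(10 n + 5 n\right) = 16 + 2 \cdot 15 n = 16 + 30 n$)
$\left(H + b{\left(g{\left(B,1 \right)} \right)}\right)^{2} = \left(\frac{41}{2} + \left(16 + 30 \left(-3 + \frac{1}{3} \cdot 1\right)\right)\right)^{2} = \left(\frac{41}{2} + \left(16 + 30 \left(-3 + \frac{1}{3}\right)\right)\right)^{2} = \left(\frac{41}{2} + \left(16 + 30 \left(- \frac{8}{3}\right)\right)\right)^{2} = \left(\frac{41}{2} + \left(16 - 80\right)\right)^{2} = \left(\frac{41}{2} - 64\right)^{2} = \left(- \frac{87}{2}\right)^{2} = \frac{7569}{4}$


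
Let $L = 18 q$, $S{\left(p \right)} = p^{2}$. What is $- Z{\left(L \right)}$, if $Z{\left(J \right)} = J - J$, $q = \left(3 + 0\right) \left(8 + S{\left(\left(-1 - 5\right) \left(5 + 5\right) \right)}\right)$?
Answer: $0$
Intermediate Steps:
$q = 10824$ ($q = \left(3 + 0\right) \left(8 + \left(\left(-1 - 5\right) \left(5 + 5\right)\right)^{2}\right) = 3 \left(8 + \left(\left(-6\right) 10\right)^{2}\right) = 3 \left(8 + \left(-60\right)^{2}\right) = 3 \left(8 + 3600\right) = 3 \cdot 3608 = 10824$)
$L = 194832$ ($L = 18 \cdot 10824 = 194832$)
$Z{\left(J \right)} = 0$
$- Z{\left(L \right)} = \left(-1\right) 0 = 0$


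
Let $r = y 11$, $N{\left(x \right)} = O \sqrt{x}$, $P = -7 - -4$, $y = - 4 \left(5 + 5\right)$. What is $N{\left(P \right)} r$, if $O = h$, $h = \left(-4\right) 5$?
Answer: $8800 i \sqrt{3} \approx 15242.0 i$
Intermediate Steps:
$y = -40$ ($y = \left(-4\right) 10 = -40$)
$h = -20$
$O = -20$
$P = -3$ ($P = -7 + 4 = -3$)
$N{\left(x \right)} = - 20 \sqrt{x}$
$r = -440$ ($r = \left(-40\right) 11 = -440$)
$N{\left(P \right)} r = - 20 \sqrt{-3} \left(-440\right) = - 20 i \sqrt{3} \left(-440\right) = 8800 i \sqrt{3}$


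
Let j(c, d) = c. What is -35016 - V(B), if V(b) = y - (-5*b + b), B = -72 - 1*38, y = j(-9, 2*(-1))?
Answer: -34567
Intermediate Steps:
y = -9
B = -110 (B = -72 - 38 = -110)
V(b) = -9 + 4*b (V(b) = -9 - (-5*b + b) = -9 - (-4)*b = -9 + 4*b)
-35016 - V(B) = -35016 - (-9 + 4*(-110)) = -35016 - (-9 - 440) = -35016 - 1*(-449) = -35016 + 449 = -34567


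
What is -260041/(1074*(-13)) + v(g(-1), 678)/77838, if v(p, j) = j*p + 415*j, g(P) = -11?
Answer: 4010905117/181129026 ≈ 22.144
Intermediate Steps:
v(p, j) = 415*j + j*p
-260041/(1074*(-13)) + v(g(-1), 678)/77838 = -260041/(1074*(-13)) + (678*(415 - 11))/77838 = -260041/(-13962) + (678*404)*(1/77838) = -260041*(-1/13962) + 273912*(1/77838) = 260041/13962 + 45652/12973 = 4010905117/181129026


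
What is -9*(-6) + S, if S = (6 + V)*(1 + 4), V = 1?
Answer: 89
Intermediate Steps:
S = 35 (S = (6 + 1)*(1 + 4) = 7*5 = 35)
-9*(-6) + S = -9*(-6) + 35 = 54 + 35 = 89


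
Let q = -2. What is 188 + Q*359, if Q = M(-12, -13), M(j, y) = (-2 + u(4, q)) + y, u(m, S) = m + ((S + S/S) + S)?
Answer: -4838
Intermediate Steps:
u(m, S) = 1 + m + 2*S (u(m, S) = m + ((S + 1) + S) = m + ((1 + S) + S) = m + (1 + 2*S) = 1 + m + 2*S)
M(j, y) = -1 + y (M(j, y) = (-2 + (1 + 4 + 2*(-2))) + y = (-2 + (1 + 4 - 4)) + y = (-2 + 1) + y = -1 + y)
Q = -14 (Q = -1 - 13 = -14)
188 + Q*359 = 188 - 14*359 = 188 - 5026 = -4838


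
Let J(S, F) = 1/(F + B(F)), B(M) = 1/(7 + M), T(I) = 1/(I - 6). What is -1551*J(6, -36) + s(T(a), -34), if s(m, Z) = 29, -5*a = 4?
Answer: 6844/95 ≈ 72.042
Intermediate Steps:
a = -⅘ (a = -⅕*4 = -⅘ ≈ -0.80000)
T(I) = 1/(-6 + I)
J(S, F) = 1/(F + 1/(7 + F))
-1551*J(6, -36) + s(T(a), -34) = -1551*(7 - 36)/(1 - 36*(7 - 36)) + 29 = -1551*(-29)/(1 - 36*(-29)) + 29 = -1551*(-29)/(1 + 1044) + 29 = -1551*(-29)/1045 + 29 = -141*(-29)/95 + 29 = -1551*(-29/1045) + 29 = 4089/95 + 29 = 6844/95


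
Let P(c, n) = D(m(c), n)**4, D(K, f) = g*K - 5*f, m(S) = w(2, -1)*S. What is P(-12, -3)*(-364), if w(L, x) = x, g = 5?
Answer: -11517187500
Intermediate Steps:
m(S) = -S
D(K, f) = -5*f + 5*K (D(K, f) = 5*K - 5*f = -5*f + 5*K)
P(c, n) = (-5*c - 5*n)**4 (P(c, n) = (-5*n + 5*(-c))**4 = (-5*n - 5*c)**4 = (-5*c - 5*n)**4)
P(-12, -3)*(-364) = (625*(-12 - 3)**4)*(-364) = (625*(-15)**4)*(-364) = (625*50625)*(-364) = 31640625*(-364) = -11517187500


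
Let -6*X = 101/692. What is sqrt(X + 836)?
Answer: sqrt(3602867898)/2076 ≈ 28.913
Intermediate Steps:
X = -101/4152 (X = -101/(6*692) = -1/6*101/692 = -101/4152 ≈ -0.024326)
sqrt(X + 836) = sqrt(-101/4152 + 836) = sqrt(3470971/4152) = sqrt(3602867898)/2076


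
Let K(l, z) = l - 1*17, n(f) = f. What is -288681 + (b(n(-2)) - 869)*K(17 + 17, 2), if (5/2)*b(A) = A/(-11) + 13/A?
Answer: -16692333/55 ≈ -3.0350e+5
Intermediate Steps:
b(A) = -2*A/55 + 26/(5*A) (b(A) = 2*(A/(-11) + 13/A)/5 = 2*(A*(-1/11) + 13/A)/5 = 2*(-A/11 + 13/A)/5 = 2*(13/A - A/11)/5 = -2*A/55 + 26/(5*A))
K(l, z) = -17 + l (K(l, z) = l - 17 = -17 + l)
-288681 + (b(n(-2)) - 869)*K(17 + 17, 2) = -288681 + ((2/55)*(143 - 1*(-2)²)/(-2) - 869)*(-17 + (17 + 17)) = -288681 + ((2/55)*(-½)*(143 - 1*4) - 869)*(-17 + 34) = -288681 + ((2/55)*(-½)*(143 - 4) - 869)*17 = -288681 + ((2/55)*(-½)*139 - 869)*17 = -288681 + (-139/55 - 869)*17 = -288681 - 47934/55*17 = -288681 - 814878/55 = -16692333/55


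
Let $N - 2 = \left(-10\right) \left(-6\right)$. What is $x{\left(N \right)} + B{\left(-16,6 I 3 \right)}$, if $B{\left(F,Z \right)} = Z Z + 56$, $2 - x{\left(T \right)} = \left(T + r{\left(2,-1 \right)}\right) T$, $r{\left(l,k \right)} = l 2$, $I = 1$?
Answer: $-3710$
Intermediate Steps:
$r{\left(l,k \right)} = 2 l$
$N = 62$ ($N = 2 - -60 = 2 + 60 = 62$)
$x{\left(T \right)} = 2 - T \left(4 + T\right)$ ($x{\left(T \right)} = 2 - \left(T + 2 \cdot 2\right) T = 2 - \left(T + 4\right) T = 2 - \left(4 + T\right) T = 2 - T \left(4 + T\right)$)
$B{\left(F,Z \right)} = 56 + Z^{2}$ ($B{\left(F,Z \right)} = Z^{2} + 56 = 56 + Z^{2}$)
$x{\left(N \right)} + B{\left(-16,6 I 3 \right)} = \left(2 - 62^{2} - 248\right) + \left(56 + \left(6 \cdot 1 \cdot 3\right)^{2}\right) = \left(2 - 3844 - 248\right) + \left(56 + \left(6 \cdot 3\right)^{2}\right) = \left(2 - 3844 - 248\right) + \left(56 + 18^{2}\right) = -4090 + \left(56 + 324\right) = -4090 + 380 = -3710$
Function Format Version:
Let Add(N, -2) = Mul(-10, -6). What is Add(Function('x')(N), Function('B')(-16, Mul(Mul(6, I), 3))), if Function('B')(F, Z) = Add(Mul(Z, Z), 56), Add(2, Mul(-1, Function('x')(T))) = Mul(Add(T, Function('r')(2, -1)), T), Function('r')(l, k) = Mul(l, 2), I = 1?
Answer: -3710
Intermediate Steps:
Function('r')(l, k) = Mul(2, l)
N = 62 (N = Add(2, Mul(-10, -6)) = Add(2, 60) = 62)
Function('x')(T) = Add(2, Mul(-1, T, Add(4, T))) (Function('x')(T) = Add(2, Mul(-1, Mul(Add(T, Mul(2, 2)), T))) = Add(2, Mul(-1, Mul(Add(T, 4), T))) = Add(2, Mul(-1, Mul(Add(4, T), T))) = Add(2, Mul(-1, Mul(T, Add(4, T)))) = Add(2, Mul(-1, T, Add(4, T))))
Function('B')(F, Z) = Add(56, Pow(Z, 2)) (Function('B')(F, Z) = Add(Pow(Z, 2), 56) = Add(56, Pow(Z, 2)))
Add(Function('x')(N), Function('B')(-16, Mul(Mul(6, I), 3))) = Add(Add(2, Mul(-1, Pow(62, 2)), Mul(-4, 62)), Add(56, Pow(Mul(Mul(6, 1), 3), 2))) = Add(Add(2, Mul(-1, 3844), -248), Add(56, Pow(Mul(6, 3), 2))) = Add(Add(2, -3844, -248), Add(56, Pow(18, 2))) = Add(-4090, Add(56, 324)) = Add(-4090, 380) = -3710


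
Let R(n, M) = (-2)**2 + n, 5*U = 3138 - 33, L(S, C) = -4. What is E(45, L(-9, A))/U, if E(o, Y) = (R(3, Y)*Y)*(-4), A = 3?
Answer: 112/621 ≈ 0.18035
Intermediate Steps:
U = 621 (U = (3138 - 33)/5 = (1/5)*3105 = 621)
R(n, M) = 4 + n
E(o, Y) = -28*Y (E(o, Y) = ((4 + 3)*Y)*(-4) = (7*Y)*(-4) = -28*Y)
E(45, L(-9, A))/U = -28*(-4)/621 = 112*(1/621) = 112/621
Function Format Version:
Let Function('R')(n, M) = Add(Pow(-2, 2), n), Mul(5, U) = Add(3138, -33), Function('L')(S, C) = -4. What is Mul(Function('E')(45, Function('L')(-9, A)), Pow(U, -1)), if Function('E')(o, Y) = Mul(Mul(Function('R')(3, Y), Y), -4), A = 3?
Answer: Rational(112, 621) ≈ 0.18035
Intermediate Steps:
U = 621 (U = Mul(Rational(1, 5), Add(3138, -33)) = Mul(Rational(1, 5), 3105) = 621)
Function('R')(n, M) = Add(4, n)
Function('E')(o, Y) = Mul(-28, Y) (Function('E')(o, Y) = Mul(Mul(Add(4, 3), Y), -4) = Mul(Mul(7, Y), -4) = Mul(-28, Y))
Mul(Function('E')(45, Function('L')(-9, A)), Pow(U, -1)) = Mul(Mul(-28, -4), Pow(621, -1)) = Mul(112, Rational(1, 621)) = Rational(112, 621)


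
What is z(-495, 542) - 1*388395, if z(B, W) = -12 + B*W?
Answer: -656697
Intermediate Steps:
z(-495, 542) - 1*388395 = (-12 - 495*542) - 1*388395 = (-12 - 268290) - 388395 = -268302 - 388395 = -656697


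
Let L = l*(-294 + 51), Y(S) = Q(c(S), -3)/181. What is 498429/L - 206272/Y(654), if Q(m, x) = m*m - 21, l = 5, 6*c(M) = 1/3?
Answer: 1632666290737/918405 ≈ 1.7777e+6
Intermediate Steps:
c(M) = 1/18 (c(M) = (⅙)/3 = (⅙)*(⅓) = 1/18)
Q(m, x) = -21 + m² (Q(m, x) = m² - 21 = -21 + m²)
Y(S) = -6803/58644 (Y(S) = (-21 + (1/18)²)/181 = (-21 + 1/324)*(1/181) = -6803/324*1/181 = -6803/58644)
L = -1215 (L = 5*(-294 + 51) = 5*(-243) = -1215)
498429/L - 206272/Y(654) = 498429/(-1215) - 206272/(-6803/58644) = 498429*(-1/1215) - 206272*(-58644/6803) = -55381/135 + 12096615168/6803 = 1632666290737/918405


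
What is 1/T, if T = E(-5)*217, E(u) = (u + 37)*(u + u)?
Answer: -1/69440 ≈ -1.4401e-5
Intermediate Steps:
E(u) = 2*u*(37 + u) (E(u) = (37 + u)*(2*u) = 2*u*(37 + u))
T = -69440 (T = (2*(-5)*(37 - 5))*217 = (2*(-5)*32)*217 = -320*217 = -69440)
1/T = 1/(-69440) = -1/69440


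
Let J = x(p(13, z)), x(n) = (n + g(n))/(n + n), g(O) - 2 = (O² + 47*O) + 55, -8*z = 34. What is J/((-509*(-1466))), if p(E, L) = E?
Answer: 425/9700522 ≈ 4.3812e-5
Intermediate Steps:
z = -17/4 (z = -⅛*34 = -17/4 ≈ -4.2500)
g(O) = 57 + O² + 47*O (g(O) = 2 + ((O² + 47*O) + 55) = 2 + (55 + O² + 47*O) = 57 + O² + 47*O)
x(n) = (57 + n² + 48*n)/(2*n) (x(n) = (n + (57 + n² + 47*n))/(n + n) = (57 + n² + 48*n)/((2*n)) = (57 + n² + 48*n)*(1/(2*n)) = (57 + n² + 48*n)/(2*n))
J = 425/13 (J = 24 + (½)*13 + (57/2)/13 = 24 + 13/2 + (57/2)*(1/13) = 24 + 13/2 + 57/26 = 425/13 ≈ 32.692)
J/((-509*(-1466))) = 425/(13*((-509*(-1466)))) = (425/13)/746194 = (425/13)*(1/746194) = 425/9700522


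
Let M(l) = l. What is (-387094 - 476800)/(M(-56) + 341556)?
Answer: -431947/170750 ≈ -2.5297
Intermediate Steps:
(-387094 - 476800)/(M(-56) + 341556) = (-387094 - 476800)/(-56 + 341556) = -863894/341500 = -863894*1/341500 = -431947/170750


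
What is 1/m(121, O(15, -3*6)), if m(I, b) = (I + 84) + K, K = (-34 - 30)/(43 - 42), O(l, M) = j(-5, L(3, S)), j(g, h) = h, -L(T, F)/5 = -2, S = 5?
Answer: 1/141 ≈ 0.0070922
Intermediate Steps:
L(T, F) = 10 (L(T, F) = -5*(-2) = 10)
O(l, M) = 10
K = -64 (K = -64/1 = -64*1 = -64)
m(I, b) = 20 + I (m(I, b) = (I + 84) - 64 = (84 + I) - 64 = 20 + I)
1/m(121, O(15, -3*6)) = 1/(20 + 121) = 1/141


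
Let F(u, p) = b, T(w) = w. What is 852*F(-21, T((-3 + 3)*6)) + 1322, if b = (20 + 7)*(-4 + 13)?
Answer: 208358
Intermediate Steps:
b = 243 (b = 27*9 = 243)
F(u, p) = 243
852*F(-21, T((-3 + 3)*6)) + 1322 = 852*243 + 1322 = 207036 + 1322 = 208358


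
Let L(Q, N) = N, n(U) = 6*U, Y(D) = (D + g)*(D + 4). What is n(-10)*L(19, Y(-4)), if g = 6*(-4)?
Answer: 0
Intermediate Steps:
g = -24
Y(D) = (-24 + D)*(4 + D) (Y(D) = (D - 24)*(D + 4) = (-24 + D)*(4 + D))
n(-10)*L(19, Y(-4)) = (6*(-10))*(-96 + (-4)² - 20*(-4)) = -60*(-96 + 16 + 80) = -60*0 = 0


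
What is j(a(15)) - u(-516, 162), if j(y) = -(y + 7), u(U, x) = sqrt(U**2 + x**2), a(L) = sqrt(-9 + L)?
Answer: -7 - sqrt(6) - 150*sqrt(13) ≈ -550.28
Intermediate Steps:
j(y) = -7 - y (j(y) = -(7 + y) = -7 - y)
j(a(15)) - u(-516, 162) = (-7 - sqrt(-9 + 15)) - sqrt((-516)**2 + 162**2) = (-7 - sqrt(6)) - sqrt(266256 + 26244) = (-7 - sqrt(6)) - sqrt(292500) = (-7 - sqrt(6)) - 150*sqrt(13) = -7 - sqrt(6) - 150*sqrt(13)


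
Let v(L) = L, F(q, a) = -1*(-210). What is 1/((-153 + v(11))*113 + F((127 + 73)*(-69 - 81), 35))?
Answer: -1/15836 ≈ -6.3147e-5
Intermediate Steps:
F(q, a) = 210
1/((-153 + v(11))*113 + F((127 + 73)*(-69 - 81), 35)) = 1/((-153 + 11)*113 + 210) = 1/(-142*113 + 210) = 1/(-16046 + 210) = 1/(-15836) = -1/15836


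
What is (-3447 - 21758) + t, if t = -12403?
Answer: -37608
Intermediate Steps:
(-3447 - 21758) + t = (-3447 - 21758) - 12403 = -25205 - 12403 = -37608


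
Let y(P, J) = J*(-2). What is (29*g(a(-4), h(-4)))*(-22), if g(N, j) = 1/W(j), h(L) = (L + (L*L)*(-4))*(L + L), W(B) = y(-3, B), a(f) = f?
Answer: 319/544 ≈ 0.58640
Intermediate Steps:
y(P, J) = -2*J
W(B) = -2*B
h(L) = 2*L*(L - 4*L²) (h(L) = (L + L²*(-4))*(2*L) = (L - 4*L²)*(2*L) = 2*L*(L - 4*L²))
g(N, j) = -1/(2*j) (g(N, j) = 1/(-2*j) = -1/(2*j))
(29*g(a(-4), h(-4)))*(-22) = (29*(-1/(16*(2 - 8*(-4)))/2))*(-22) = (29*(-1/(16*(2 + 32))/2))*(-22) = (29*(-1/(2*(16*34))))*(-22) = (29*(-½/544))*(-22) = (29*(-½*1/544))*(-22) = (29*(-1/1088))*(-22) = -29/1088*(-22) = 319/544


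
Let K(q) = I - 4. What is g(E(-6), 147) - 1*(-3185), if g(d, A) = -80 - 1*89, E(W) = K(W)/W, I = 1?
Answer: 3016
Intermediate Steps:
K(q) = -3 (K(q) = 1 - 4 = -3)
E(W) = -3/W
g(d, A) = -169 (g(d, A) = -80 - 89 = -169)
g(E(-6), 147) - 1*(-3185) = -169 - 1*(-3185) = -169 + 3185 = 3016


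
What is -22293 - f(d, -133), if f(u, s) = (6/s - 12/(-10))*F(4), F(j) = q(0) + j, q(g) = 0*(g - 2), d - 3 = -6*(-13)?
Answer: -14827917/665 ≈ -22298.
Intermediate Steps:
d = 81 (d = 3 - 6*(-13) = 3 + 78 = 81)
q(g) = 0 (q(g) = 0*(-2 + g) = 0)
F(j) = j (F(j) = 0 + j = j)
f(u, s) = 24/5 + 24/s (f(u, s) = (6/s - 12/(-10))*4 = (6/s - 12*(-⅒))*4 = (6/s + 6/5)*4 = (6/5 + 6/s)*4 = 24/5 + 24/s)
-22293 - f(d, -133) = -22293 - (24/5 + 24/(-133)) = -22293 - (24/5 + 24*(-1/133)) = -22293 - (24/5 - 24/133) = -22293 - 1*3072/665 = -22293 - 3072/665 = -14827917/665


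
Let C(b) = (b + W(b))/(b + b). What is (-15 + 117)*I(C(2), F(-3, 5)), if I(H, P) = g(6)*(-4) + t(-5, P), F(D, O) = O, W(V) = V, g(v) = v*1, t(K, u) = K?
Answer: -2958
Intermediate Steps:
g(v) = v
C(b) = 1 (C(b) = (b + b)/(b + b) = (2*b)/((2*b)) = (2*b)*(1/(2*b)) = 1)
I(H, P) = -29 (I(H, P) = 6*(-4) - 5 = -24 - 5 = -29)
(-15 + 117)*I(C(2), F(-3, 5)) = (-15 + 117)*(-29) = 102*(-29) = -2958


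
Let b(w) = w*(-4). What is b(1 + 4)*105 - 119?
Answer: -2219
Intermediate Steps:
b(w) = -4*w
b(1 + 4)*105 - 119 = -4*(1 + 4)*105 - 119 = -4*5*105 - 119 = -20*105 - 119 = -2100 - 119 = -2219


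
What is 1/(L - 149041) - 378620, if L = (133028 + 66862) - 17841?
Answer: -12497488959/33008 ≈ -3.7862e+5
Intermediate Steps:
L = 182049 (L = 199890 - 17841 = 182049)
1/(L - 149041) - 378620 = 1/(182049 - 149041) - 378620 = 1/33008 - 378620 = -12497488959/33008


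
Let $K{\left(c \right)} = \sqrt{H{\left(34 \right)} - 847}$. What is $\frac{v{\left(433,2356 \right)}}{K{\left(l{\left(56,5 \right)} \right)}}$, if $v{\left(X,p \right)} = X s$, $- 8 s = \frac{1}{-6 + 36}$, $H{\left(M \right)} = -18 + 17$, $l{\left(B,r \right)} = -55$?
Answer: $\frac{433 i \sqrt{53}}{50880} \approx 0.061955 i$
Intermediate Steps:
$H{\left(M \right)} = -1$
$K{\left(c \right)} = 4 i \sqrt{53}$ ($K{\left(c \right)} = \sqrt{-1 - 847} = \sqrt{-848} = 4 i \sqrt{53}$)
$s = - \frac{1}{240}$ ($s = - \frac{1}{8 \left(-6 + 36\right)} = - \frac{1}{8 \cdot 30} = \left(- \frac{1}{8}\right) \frac{1}{30} = - \frac{1}{240} \approx -0.0041667$)
$v{\left(X,p \right)} = - \frac{X}{240}$ ($v{\left(X,p \right)} = X \left(- \frac{1}{240}\right) = - \frac{X}{240}$)
$\frac{v{\left(433,2356 \right)}}{K{\left(l{\left(56,5 \right)} \right)}} = \frac{\left(- \frac{1}{240}\right) 433}{4 i \sqrt{53}} = - \frac{433 \left(- \frac{i \sqrt{53}}{212}\right)}{240} = \frac{433 i \sqrt{53}}{50880}$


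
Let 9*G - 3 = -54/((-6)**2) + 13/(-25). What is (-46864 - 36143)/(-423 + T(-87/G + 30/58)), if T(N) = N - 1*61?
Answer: 117952947/1822379 ≈ 64.725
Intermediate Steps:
G = 49/450 (G = 1/3 + (-54/((-6)**2) + 13/(-25))/9 = 1/3 + (-54/36 + 13*(-1/25))/9 = 1/3 + (-54*1/36 - 13/25)/9 = 1/3 + (-3/2 - 13/25)/9 = 1/3 + (1/9)*(-101/50) = 1/3 - 101/450 = 49/450 ≈ 0.10889)
T(N) = -61 + N (T(N) = N - 61 = -61 + N)
(-46864 - 36143)/(-423 + T(-87/G + 30/58)) = (-46864 - 36143)/(-423 + (-61 + (-87/49/450 + 30/58))) = -83007/(-423 + (-61 + (-87*450/49 + 30*(1/58)))) = -83007/(-423 + (-61 + (-39150/49 + 15/29))) = -83007/(-423 + (-61 - 1134615/1421)) = -83007/(-423 - 1221296/1421) = -83007/(-1822379/1421) = -83007*(-1421/1822379) = 117952947/1822379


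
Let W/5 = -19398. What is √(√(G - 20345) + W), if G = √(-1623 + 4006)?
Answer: √(-96990 + √(-20345 + √2383)) ≈ 0.229 + 311.43*I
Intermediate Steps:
G = √2383 ≈ 48.816
W = -96990 (W = 5*(-19398) = -96990)
√(√(G - 20345) + W) = √(√(√2383 - 20345) - 96990) = √(√(-20345 + √2383) - 96990) = √(-96990 + √(-20345 + √2383))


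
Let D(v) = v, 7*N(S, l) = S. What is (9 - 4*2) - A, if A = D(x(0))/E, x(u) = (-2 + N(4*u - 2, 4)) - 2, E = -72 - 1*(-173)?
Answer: 737/707 ≈ 1.0424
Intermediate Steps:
N(S, l) = S/7
E = 101 (E = -72 + 173 = 101)
x(u) = -30/7 + 4*u/7 (x(u) = (-2 + (4*u - 2)/7) - 2 = (-2 + (-2 + 4*u)/7) - 2 = (-2 + (-2/7 + 4*u/7)) - 2 = (-16/7 + 4*u/7) - 2 = -30/7 + 4*u/7)
A = -30/707 (A = (-30/7 + (4/7)*0)/101 = (-30/7 + 0)*(1/101) = -30/7*1/101 = -30/707 ≈ -0.042433)
(9 - 4*2) - A = (9 - 4*2) - 1*(-30/707) = (9 - 8) + 30/707 = 1 + 30/707 = 737/707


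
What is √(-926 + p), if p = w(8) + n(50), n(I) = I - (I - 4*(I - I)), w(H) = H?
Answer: 3*I*√102 ≈ 30.299*I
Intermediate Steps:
n(I) = 0 (n(I) = I - (I - 4*0) = I - (I + 0) = I - I = 0)
p = 8 (p = 8 + 0 = 8)
√(-926 + p) = √(-926 + 8) = √(-918) = 3*I*√102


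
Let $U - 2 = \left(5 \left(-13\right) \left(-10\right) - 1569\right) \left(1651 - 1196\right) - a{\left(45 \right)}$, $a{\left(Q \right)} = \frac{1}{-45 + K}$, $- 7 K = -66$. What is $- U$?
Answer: $\frac{104117600}{249} \approx 4.1814 \cdot 10^{5}$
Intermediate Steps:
$K = \frac{66}{7}$ ($K = \left(- \frac{1}{7}\right) \left(-66\right) = \frac{66}{7} \approx 9.4286$)
$a{\left(Q \right)} = - \frac{7}{249}$ ($a{\left(Q \right)} = \frac{1}{-45 + \frac{66}{7}} = \frac{1}{- \frac{249}{7}} = - \frac{7}{249}$)
$U = - \frac{104117600}{249}$ ($U = 2 + \left(\left(5 \left(-13\right) \left(-10\right) - 1569\right) \left(1651 - 1196\right) - - \frac{7}{249}\right) = 2 + \left(\left(\left(-65\right) \left(-10\right) - 1569\right) 455 + \frac{7}{249}\right) = 2 + \left(\left(650 - 1569\right) 455 + \frac{7}{249}\right) = 2 + \left(\left(-919\right) 455 + \frac{7}{249}\right) = 2 + \left(-418145 + \frac{7}{249}\right) = 2 - \frac{104118098}{249} = - \frac{104117600}{249} \approx -4.1814 \cdot 10^{5}$)
$- U = \left(-1\right) \left(- \frac{104117600}{249}\right) = \frac{104117600}{249}$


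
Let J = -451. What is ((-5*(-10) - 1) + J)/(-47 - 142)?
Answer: 134/63 ≈ 2.1270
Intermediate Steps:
((-5*(-10) - 1) + J)/(-47 - 142) = ((-5*(-10) - 1) - 451)/(-47 - 142) = ((50 - 1) - 451)/(-189) = (49 - 451)*(-1/189) = -402*(-1/189) = 134/63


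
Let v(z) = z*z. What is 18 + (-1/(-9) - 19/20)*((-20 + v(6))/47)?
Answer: 37466/2115 ≈ 17.714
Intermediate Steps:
v(z) = z**2
18 + (-1/(-9) - 19/20)*((-20 + v(6))/47) = 18 + (-1/(-9) - 19/20)*((-20 + 6**2)/47) = 18 + (-1*(-1/9) - 19*1/20)*((-20 + 36)*(1/47)) = 18 + (1/9 - 19/20)*(16*(1/47)) = 18 - 151/180*16/47 = 18 - 604/2115 = 37466/2115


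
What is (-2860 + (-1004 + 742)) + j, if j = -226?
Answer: -3348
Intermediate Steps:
(-2860 + (-1004 + 742)) + j = (-2860 + (-1004 + 742)) - 226 = (-2860 - 262) - 226 = -3122 - 226 = -3348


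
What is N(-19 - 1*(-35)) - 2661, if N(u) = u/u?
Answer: -2660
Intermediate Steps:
N(u) = 1
N(-19 - 1*(-35)) - 2661 = 1 - 2661 = -2660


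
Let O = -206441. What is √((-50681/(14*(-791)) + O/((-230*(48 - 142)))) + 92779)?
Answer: √6783139795432935545/8550710 ≈ 304.59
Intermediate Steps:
√((-50681/(14*(-791)) + O/((-230*(48 - 142)))) + 92779) = √((-50681/(14*(-791)) - 206441*(-1/(230*(48 - 142)))) + 92779) = √((-50681/(-11074) - 206441/((-230*(-94)))) + 92779) = √((-50681*(-1/11074) - 206441/21620) + 92779) = √((50681/11074 - 206441*1/21620) + 92779) = √((50681/11074 - 206441/21620) + 92779) = √(-595202207/119709940 + 92779) = √(11105973321053/119709940) = √6783139795432935545/8550710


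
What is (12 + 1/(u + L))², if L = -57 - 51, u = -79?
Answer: 5031049/34969 ≈ 143.87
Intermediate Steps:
L = -108
(12 + 1/(u + L))² = (12 + 1/(-79 - 108))² = (12 + 1/(-187))² = (12 - 1/187)² = (2243/187)² = 5031049/34969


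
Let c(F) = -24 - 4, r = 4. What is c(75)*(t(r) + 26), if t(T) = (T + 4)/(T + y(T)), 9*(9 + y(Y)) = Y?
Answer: -27832/41 ≈ -678.83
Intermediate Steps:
y(Y) = -9 + Y/9
t(T) = (4 + T)/(-9 + 10*T/9) (t(T) = (T + 4)/(T + (-9 + T/9)) = (4 + T)/(-9 + 10*T/9))
c(F) = -28
c(75)*(t(r) + 26) = -28*(9*(4 + 4)/(-81 + 10*4) + 26) = -28*(9*8/(-81 + 40) + 26) = -28*(9*8/(-41) + 26) = -28*(9*(-1/41)*8 + 26) = -28*(-72/41 + 26) = -28*994/41 = -27832/41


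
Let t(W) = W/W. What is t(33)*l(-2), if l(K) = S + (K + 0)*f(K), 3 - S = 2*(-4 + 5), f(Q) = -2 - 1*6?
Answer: 17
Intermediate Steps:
f(Q) = -8 (f(Q) = -2 - 6 = -8)
t(W) = 1
S = 1 (S = 3 - 2*(-4 + 5) = 3 - 2 = 1)
l(K) = 1 - 8*K (l(K) = 1 + (K + 0)*(-8) = 1 + K*(-8) = 1 - 8*K)
t(33)*l(-2) = 1*(1 - 8*(-2)) = 1*(1 + 16) = 1*17 = 17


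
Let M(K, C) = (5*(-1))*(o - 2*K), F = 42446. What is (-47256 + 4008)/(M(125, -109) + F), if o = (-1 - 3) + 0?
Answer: -3604/3643 ≈ -0.98929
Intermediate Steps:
o = -4 (o = -4 + 0 = -4)
M(K, C) = 20 + 10*K (M(K, C) = (5*(-1))*(-4 - 2*K) = -5*(-4 - 2*K) = 20 + 10*K)
(-47256 + 4008)/(M(125, -109) + F) = (-47256 + 4008)/((20 + 10*125) + 42446) = -43248/((20 + 1250) + 42446) = -43248/(1270 + 42446) = -43248/43716 = -43248*1/43716 = -3604/3643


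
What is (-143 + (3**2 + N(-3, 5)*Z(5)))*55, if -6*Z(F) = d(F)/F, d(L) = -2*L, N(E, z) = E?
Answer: -7425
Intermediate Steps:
Z(F) = 1/3 (Z(F) = -(-2*F)/(6*F) = -1/6*(-2) = 1/3)
(-143 + (3**2 + N(-3, 5)*Z(5)))*55 = (-143 + (3**2 - 3*1/3))*55 = (-143 + (9 - 1))*55 = (-143 + 8)*55 = -135*55 = -7425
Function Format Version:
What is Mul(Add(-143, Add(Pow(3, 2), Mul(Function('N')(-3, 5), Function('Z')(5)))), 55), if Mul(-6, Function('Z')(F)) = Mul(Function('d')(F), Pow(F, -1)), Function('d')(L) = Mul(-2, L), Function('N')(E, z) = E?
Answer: -7425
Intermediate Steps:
Function('Z')(F) = Rational(1, 3) (Function('Z')(F) = Mul(Rational(-1, 6), Mul(Mul(-2, F), Pow(F, -1))) = Mul(Rational(-1, 6), -2) = Rational(1, 3))
Mul(Add(-143, Add(Pow(3, 2), Mul(Function('N')(-3, 5), Function('Z')(5)))), 55) = Mul(Add(-143, Add(Pow(3, 2), Mul(-3, Rational(1, 3)))), 55) = Mul(Add(-143, Add(9, -1)), 55) = Mul(Add(-143, 8), 55) = Mul(-135, 55) = -7425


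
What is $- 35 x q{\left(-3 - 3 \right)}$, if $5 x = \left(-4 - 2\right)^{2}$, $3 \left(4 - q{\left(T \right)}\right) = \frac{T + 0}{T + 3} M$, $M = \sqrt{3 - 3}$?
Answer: $-1008$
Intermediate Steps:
$M = 0$ ($M = \sqrt{0} = 0$)
$q{\left(T \right)} = 4$ ($q{\left(T \right)} = 4 - \frac{\frac{T + 0}{T + 3} \cdot 0}{3} = 4 - \frac{\frac{T}{3 + T} 0}{3} = 4 - 0 = 4 + 0 = 4$)
$x = \frac{36}{5}$ ($x = \frac{\left(-4 - 2\right)^{2}}{5} = \frac{\left(-6\right)^{2}}{5} = \frac{1}{5} \cdot 36 = \frac{36}{5} \approx 7.2$)
$- 35 x q{\left(-3 - 3 \right)} = \left(-35\right) \frac{36}{5} \cdot 4 = \left(-252\right) 4 = -1008$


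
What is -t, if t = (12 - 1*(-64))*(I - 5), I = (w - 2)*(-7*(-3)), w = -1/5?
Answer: 19456/5 ≈ 3891.2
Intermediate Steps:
w = -1/5 (w = -1*1/5 = -1/5 ≈ -0.20000)
I = -231/5 (I = (-1/5 - 2)*(-7*(-3)) = -11/5*21 = -231/5 ≈ -46.200)
t = -19456/5 (t = (12 - 1*(-64))*(-231/5 - 5) = (12 + 64)*(-256/5) = 76*(-256/5) = -19456/5 ≈ -3891.2)
-t = -1*(-19456/5) = 19456/5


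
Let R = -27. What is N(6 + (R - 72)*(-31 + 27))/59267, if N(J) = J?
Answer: 402/59267 ≈ 0.0067829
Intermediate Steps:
N(6 + (R - 72)*(-31 + 27))/59267 = (6 + (-27 - 72)*(-31 + 27))/59267 = (6 - 99*(-4))*(1/59267) = (6 + 396)*(1/59267) = 402*(1/59267) = 402/59267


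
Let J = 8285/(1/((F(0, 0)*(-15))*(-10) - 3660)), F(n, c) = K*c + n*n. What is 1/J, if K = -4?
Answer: -1/30323100 ≈ -3.2978e-8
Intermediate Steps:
F(n, c) = n² - 4*c (F(n, c) = -4*c + n*n = -4*c + n² = n² - 4*c)
J = -30323100 (J = 8285/(1/(((0² - 4*0)*(-15))*(-10) - 3660)) = 8285/(1/(((0 + 0)*(-15))*(-10) - 3660)) = 8285/(1/((0*(-15))*(-10) - 3660)) = 8285/(1/(0*(-10) - 3660)) = 8285/(1/(0 - 3660)) = 8285/(1/(-3660)) = 8285/(-1/3660) = 8285*(-3660) = -30323100)
1/J = 1/(-30323100) = -1/30323100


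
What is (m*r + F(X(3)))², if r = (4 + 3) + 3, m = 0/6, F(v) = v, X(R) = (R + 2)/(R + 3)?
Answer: 25/36 ≈ 0.69444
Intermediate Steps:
X(R) = (2 + R)/(3 + R)
m = 0 (m = 0*(⅙) = 0)
r = 10 (r = 7 + 3 = 10)
(m*r + F(X(3)))² = (0*10 + (2 + 3)/(3 + 3))² = (0 + 5/6)² = (0 + (⅙)*5)² = (0 + ⅚)² = (⅚)² = 25/36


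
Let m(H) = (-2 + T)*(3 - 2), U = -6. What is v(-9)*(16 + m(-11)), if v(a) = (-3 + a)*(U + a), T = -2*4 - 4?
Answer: 360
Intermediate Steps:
T = -12 (T = -8 - 4 = -12)
m(H) = -14 (m(H) = (-2 - 12)*(3 - 2) = -14*1 = -14)
v(a) = (-6 + a)*(-3 + a) (v(a) = (-3 + a)*(-6 + a) = (-6 + a)*(-3 + a))
v(-9)*(16 + m(-11)) = (18 + (-9)**2 - 9*(-9))*(16 - 14) = (18 + 81 + 81)*2 = 180*2 = 360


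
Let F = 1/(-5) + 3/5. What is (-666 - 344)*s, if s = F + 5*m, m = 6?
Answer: -30704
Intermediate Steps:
F = ⅖ (F = 1*(-⅕) + 3*(⅕) = -⅕ + ⅗ = ⅖ ≈ 0.40000)
s = 152/5 (s = ⅖ + 5*6 = ⅖ + 30 = 152/5 ≈ 30.400)
(-666 - 344)*s = (-666 - 344)*(152/5) = -1010*152/5 = -30704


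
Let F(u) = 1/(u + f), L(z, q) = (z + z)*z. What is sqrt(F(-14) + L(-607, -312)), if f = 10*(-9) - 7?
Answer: sqrt(9079320147)/111 ≈ 858.43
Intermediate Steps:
L(z, q) = 2*z**2 (L(z, q) = (2*z)*z = 2*z**2)
f = -97 (f = -90 - 7 = -97)
F(u) = 1/(-97 + u) (F(u) = 1/(u - 97) = 1/(-97 + u))
sqrt(F(-14) + L(-607, -312)) = sqrt(1/(-97 - 14) + 2*(-607)**2) = sqrt(1/(-111) + 2*368449) = sqrt(-1/111 + 736898) = sqrt(81795677/111) = sqrt(9079320147)/111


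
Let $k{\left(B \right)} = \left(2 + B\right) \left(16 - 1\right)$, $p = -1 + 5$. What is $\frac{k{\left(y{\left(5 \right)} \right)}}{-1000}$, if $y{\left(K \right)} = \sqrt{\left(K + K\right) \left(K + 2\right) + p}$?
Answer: $- \frac{3}{100} - \frac{3 \sqrt{74}}{200} \approx -0.15903$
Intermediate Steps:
$p = 4$
$y{\left(K \right)} = \sqrt{4 + 2 K \left(2 + K\right)}$ ($y{\left(K \right)} = \sqrt{\left(K + K\right) \left(K + 2\right) + 4} = \sqrt{2 K \left(2 + K\right) + 4} = \sqrt{4 + 2 K \left(2 + K\right)}$)
$k{\left(B \right)} = 30 + 15 B$ ($k{\left(B \right)} = \left(2 + B\right) 15 = 30 + 15 B$)
$\frac{k{\left(y{\left(5 \right)} \right)}}{-1000} = \frac{30 + 15 \sqrt{4 + 2 \cdot 5^{2} + 4 \cdot 5}}{-1000} = \left(30 + 15 \sqrt{4 + 2 \cdot 25 + 20}\right) \left(- \frac{1}{1000}\right) = \left(30 + 15 \sqrt{4 + 50 + 20}\right) \left(- \frac{1}{1000}\right) = \left(30 + 15 \sqrt{74}\right) \left(- \frac{1}{1000}\right) = - \frac{3}{100} - \frac{3 \sqrt{74}}{200}$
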